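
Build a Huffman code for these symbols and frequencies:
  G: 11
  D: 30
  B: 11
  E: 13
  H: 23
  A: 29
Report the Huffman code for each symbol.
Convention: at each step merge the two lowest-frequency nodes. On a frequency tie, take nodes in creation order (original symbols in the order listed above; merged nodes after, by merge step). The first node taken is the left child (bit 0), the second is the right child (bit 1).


Huffman tree construction:
Step 1: Merge G(11) + B(11) = 22
Step 2: Merge E(13) + (G+B)(22) = 35
Step 3: Merge H(23) + A(29) = 52
Step 4: Merge D(30) + (E+(G+B))(35) = 65
Step 5: Merge (H+A)(52) + (D+(E+(G+B)))(65) = 117
Read each symbol's code off the tree from the root (left child = 0, right child = 1).

Codes:
  G: 1110 (length 4)
  D: 10 (length 2)
  B: 1111 (length 4)
  E: 110 (length 3)
  H: 00 (length 2)
  A: 01 (length 2)
Average code length: 291/117 = 2.4872 bits/symbol


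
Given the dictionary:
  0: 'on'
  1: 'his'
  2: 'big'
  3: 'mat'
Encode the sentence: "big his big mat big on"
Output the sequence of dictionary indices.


Look up each word in the dictionary:
  'big' -> 2
  'his' -> 1
  'big' -> 2
  'mat' -> 3
  'big' -> 2
  'on' -> 0

Encoded: [2, 1, 2, 3, 2, 0]


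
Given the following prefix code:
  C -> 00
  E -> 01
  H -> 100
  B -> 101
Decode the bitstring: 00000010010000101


Decoding step by step:
Bits 00 -> C
Bits 00 -> C
Bits 00 -> C
Bits 100 -> H
Bits 100 -> H
Bits 00 -> C
Bits 101 -> B


Decoded message: CCCHHCB


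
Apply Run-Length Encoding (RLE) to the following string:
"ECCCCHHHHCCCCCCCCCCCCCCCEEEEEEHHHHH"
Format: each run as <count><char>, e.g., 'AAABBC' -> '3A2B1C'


Scanning runs left to right:
  i=0: run of 'E' x 1 -> '1E'
  i=1: run of 'C' x 4 -> '4C'
  i=5: run of 'H' x 4 -> '4H'
  i=9: run of 'C' x 15 -> '15C'
  i=24: run of 'E' x 6 -> '6E'
  i=30: run of 'H' x 5 -> '5H'

RLE = 1E4C4H15C6E5H


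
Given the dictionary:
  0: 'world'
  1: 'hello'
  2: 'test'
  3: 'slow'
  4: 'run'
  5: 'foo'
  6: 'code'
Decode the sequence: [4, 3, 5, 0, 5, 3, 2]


Look up each index in the dictionary:
  4 -> 'run'
  3 -> 'slow'
  5 -> 'foo'
  0 -> 'world'
  5 -> 'foo'
  3 -> 'slow'
  2 -> 'test'

Decoded: "run slow foo world foo slow test"


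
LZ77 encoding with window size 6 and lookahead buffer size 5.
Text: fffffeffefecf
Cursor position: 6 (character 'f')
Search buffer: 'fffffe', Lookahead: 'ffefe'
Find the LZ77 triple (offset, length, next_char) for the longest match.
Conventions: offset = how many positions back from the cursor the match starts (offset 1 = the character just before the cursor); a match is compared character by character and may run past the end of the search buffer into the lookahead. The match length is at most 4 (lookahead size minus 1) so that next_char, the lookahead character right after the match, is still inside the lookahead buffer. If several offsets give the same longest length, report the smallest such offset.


Try each offset into the search buffer:
  offset=1 (pos 5, char 'e'): match length 0
  offset=2 (pos 4, char 'f'): match length 1
  offset=3 (pos 3, char 'f'): match length 4
  offset=4 (pos 2, char 'f'): match length 2
  offset=5 (pos 1, char 'f'): match length 2
  offset=6 (pos 0, char 'f'): match length 2
Longest match has length 4 at offset 3.
next_char = character at position 6 + 4 = 10 -> 'e'

Best match: offset=3, length=4 (matching 'ffef' starting at position 3)
LZ77 triple: (3, 4, 'e')


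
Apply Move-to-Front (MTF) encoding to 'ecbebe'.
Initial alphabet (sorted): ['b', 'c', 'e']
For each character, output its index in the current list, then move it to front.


MTF encoding:
'e': index 2 in ['b', 'c', 'e'] -> ['e', 'b', 'c']
'c': index 2 in ['e', 'b', 'c'] -> ['c', 'e', 'b']
'b': index 2 in ['c', 'e', 'b'] -> ['b', 'c', 'e']
'e': index 2 in ['b', 'c', 'e'] -> ['e', 'b', 'c']
'b': index 1 in ['e', 'b', 'c'] -> ['b', 'e', 'c']
'e': index 1 in ['b', 'e', 'c'] -> ['e', 'b', 'c']


Output: [2, 2, 2, 2, 1, 1]


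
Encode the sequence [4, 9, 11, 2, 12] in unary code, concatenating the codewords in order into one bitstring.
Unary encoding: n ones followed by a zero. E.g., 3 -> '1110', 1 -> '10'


Encode each number as n ones followed by a terminating 0:
  4 -> 11110 (5 bits)
  9 -> 1111111110 (10 bits)
  11 -> 111111111110 (12 bits)
  2 -> 110 (3 bits)
  12 -> 1111111111110 (13 bits)
Total length = 5 + 10 + 12 + 3 + 13 = 43 bits.

Unary([4, 9, 11, 2, 12]) = 1111011111111101111111111101101111111111110 (43 bits)


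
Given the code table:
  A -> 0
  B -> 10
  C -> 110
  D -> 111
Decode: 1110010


Decoding:
111 -> D
0 -> A
0 -> A
10 -> B


Result: DAAB


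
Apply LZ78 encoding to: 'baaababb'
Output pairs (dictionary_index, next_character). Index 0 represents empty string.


LZ78 encoding steps:
Dictionary: {0: ''}
Step 1: w='' (idx 0), next='b' -> output (0, 'b'), add 'b' as idx 1
Step 2: w='' (idx 0), next='a' -> output (0, 'a'), add 'a' as idx 2
Step 3: w='a' (idx 2), next='a' -> output (2, 'a'), add 'aa' as idx 3
Step 4: w='b' (idx 1), next='a' -> output (1, 'a'), add 'ba' as idx 4
Step 5: w='b' (idx 1), next='b' -> output (1, 'b'), add 'bb' as idx 5


Encoded: [(0, 'b'), (0, 'a'), (2, 'a'), (1, 'a'), (1, 'b')]


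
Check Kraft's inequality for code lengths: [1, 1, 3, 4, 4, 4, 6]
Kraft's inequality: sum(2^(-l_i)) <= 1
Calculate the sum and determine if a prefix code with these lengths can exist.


Sum = 2^(-1) + 2^(-1) + 2^(-3) + 2^(-4) + 2^(-4) + 2^(-4) + 2^(-6)
    = 0.5 + 0.5 + 0.125 + 0.0625 + 0.0625 + 0.0625 + 0.015625
    = 85/64 = 1.328125
Since 1.328125 > 1, Kraft's inequality is NOT satisfied.
A prefix code with these lengths CANNOT exist.

Kraft sum = 1.328125. Not satisfied.


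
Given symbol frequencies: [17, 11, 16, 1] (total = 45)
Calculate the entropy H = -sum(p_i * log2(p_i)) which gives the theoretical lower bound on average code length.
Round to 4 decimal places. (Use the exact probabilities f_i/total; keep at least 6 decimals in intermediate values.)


Per-symbol terms -p_i * log2(p_i) with p_i = f_i/45:
  p = 17/45 = 0.377778: log2(p) = -1.404390, -p*log2(p) = 0.530547
  p = 11/45 = 0.244444: log2(p) = -2.032421, -p*log2(p) = 0.496814
  p = 16/45 = 0.355556: log2(p) = -1.491853, -p*log2(p) = 0.530437
  p = 1/45 = 0.022222: log2(p) = -5.491853, -p*log2(p) = 0.122041
H = 0.530547 + 0.496814 + 0.530437 + 0.122041 = 1.679839

H = 1.6798 bits/symbol


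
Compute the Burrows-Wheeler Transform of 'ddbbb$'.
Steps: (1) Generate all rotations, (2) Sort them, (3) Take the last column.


Rotations (sorted):
  0: $ddbbb -> last char: b
  1: b$ddbb -> last char: b
  2: bb$ddb -> last char: b
  3: bbb$dd -> last char: d
  4: dbbb$d -> last char: d
  5: ddbbb$ -> last char: $


BWT = bbbdd$


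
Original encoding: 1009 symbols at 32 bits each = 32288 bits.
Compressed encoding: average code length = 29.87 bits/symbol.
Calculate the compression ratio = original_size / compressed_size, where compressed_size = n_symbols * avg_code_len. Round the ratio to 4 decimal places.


original_size = n_symbols * orig_bits = 1009 * 32 = 32288 bits
compressed_size = n_symbols * avg_code_len = 1009 * 29.87 = 30138.83 bits
ratio = original_size / compressed_size = 32288 / 30138.83 = 1.0713

Compression ratio = 1.0713


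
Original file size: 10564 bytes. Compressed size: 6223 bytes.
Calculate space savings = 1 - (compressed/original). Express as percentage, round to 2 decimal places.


ratio = compressed/original = 6223/10564 = 0.589076
savings = 1 - ratio = 1 - 0.589076 = 0.410924
as a percentage: 0.410924 * 100 = 41.09%

Space savings = 1 - 6223/10564 = 41.09%


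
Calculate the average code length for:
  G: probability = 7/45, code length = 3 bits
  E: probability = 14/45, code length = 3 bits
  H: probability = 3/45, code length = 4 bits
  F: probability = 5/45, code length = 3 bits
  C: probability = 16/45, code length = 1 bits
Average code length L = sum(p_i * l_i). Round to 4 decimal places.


Weighted contributions p_i * l_i:
  G: (7/45) * 3 = 21/45
  E: (14/45) * 3 = 42/45
  H: (3/45) * 4 = 12/45
  F: (5/45) * 3 = 15/45
  C: (16/45) * 1 = 16/45
Sum = (21 + 42 + 12 + 15 + 16)/45 = 106/45

L = 106/45 = 2.3556 bits/symbol


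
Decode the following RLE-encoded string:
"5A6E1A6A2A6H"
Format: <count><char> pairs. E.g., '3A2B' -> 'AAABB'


Expanding each <count><char> pair:
  5A -> 'AAAAA'
  6E -> 'EEEEEE'
  1A -> 'A'
  6A -> 'AAAAAA'
  2A -> 'AA'
  6H -> 'HHHHHH'

Decoded = AAAAAEEEEEEAAAAAAAAAHHHHHH


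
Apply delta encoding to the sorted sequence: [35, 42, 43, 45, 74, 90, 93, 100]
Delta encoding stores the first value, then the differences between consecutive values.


First value: 35
Deltas:
  42 - 35 = 7
  43 - 42 = 1
  45 - 43 = 2
  74 - 45 = 29
  90 - 74 = 16
  93 - 90 = 3
  100 - 93 = 7


Delta encoded: [35, 7, 1, 2, 29, 16, 3, 7]


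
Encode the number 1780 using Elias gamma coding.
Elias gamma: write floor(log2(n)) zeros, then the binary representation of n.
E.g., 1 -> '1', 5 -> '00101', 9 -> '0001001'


num_bits = floor(log2(1780)) + 1 = 11
leading_zeros = num_bits - 1 = 10
binary(1780) = 11011110100

Elias gamma(1780) = '0000000000' + '11011110100' = 000000000011011110100 (21 bits)


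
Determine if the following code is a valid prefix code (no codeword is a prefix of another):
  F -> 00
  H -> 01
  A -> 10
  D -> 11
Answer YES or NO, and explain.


Checking each pair (does one codeword prefix another?):
  F='00' vs H='01': no prefix
  F='00' vs A='10': no prefix
  F='00' vs D='11': no prefix
  H='01' vs F='00': no prefix
  H='01' vs A='10': no prefix
  H='01' vs D='11': no prefix
  A='10' vs F='00': no prefix
  A='10' vs H='01': no prefix
  A='10' vs D='11': no prefix
  D='11' vs F='00': no prefix
  D='11' vs H='01': no prefix
  D='11' vs A='10': no prefix
No violation found over all pairs.

YES -- this is a valid prefix code. No codeword is a prefix of any other codeword.


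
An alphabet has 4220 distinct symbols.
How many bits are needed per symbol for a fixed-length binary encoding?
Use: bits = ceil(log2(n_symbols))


log2(4220) = 12.043
Bracket: 2^12 = 4096 < 4220 <= 2^13 = 8192
So ceil(log2(4220)) = 13

bits = ceil(log2(4220)) = ceil(12.043) = 13 bits


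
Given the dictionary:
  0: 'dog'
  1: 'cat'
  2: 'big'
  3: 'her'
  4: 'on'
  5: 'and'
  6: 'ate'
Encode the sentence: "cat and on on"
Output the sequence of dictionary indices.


Look up each word in the dictionary:
  'cat' -> 1
  'and' -> 5
  'on' -> 4
  'on' -> 4

Encoded: [1, 5, 4, 4]


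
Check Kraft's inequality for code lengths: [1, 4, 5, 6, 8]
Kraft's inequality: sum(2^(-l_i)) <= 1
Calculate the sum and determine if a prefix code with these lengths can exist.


Sum = 2^(-1) + 2^(-4) + 2^(-5) + 2^(-6) + 2^(-8)
    = 0.5 + 0.0625 + 0.03125 + 0.015625 + 0.00390625
    = 157/256 = 0.61328125
Since 0.61328125 <= 1, Kraft's inequality IS satisfied.
A prefix code with these lengths CAN exist.

Kraft sum = 0.61328125. Satisfied.


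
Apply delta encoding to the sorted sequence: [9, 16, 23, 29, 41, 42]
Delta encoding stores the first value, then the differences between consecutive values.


First value: 9
Deltas:
  16 - 9 = 7
  23 - 16 = 7
  29 - 23 = 6
  41 - 29 = 12
  42 - 41 = 1


Delta encoded: [9, 7, 7, 6, 12, 1]


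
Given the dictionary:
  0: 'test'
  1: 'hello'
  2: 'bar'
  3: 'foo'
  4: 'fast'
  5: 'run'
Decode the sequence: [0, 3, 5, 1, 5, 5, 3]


Look up each index in the dictionary:
  0 -> 'test'
  3 -> 'foo'
  5 -> 'run'
  1 -> 'hello'
  5 -> 'run'
  5 -> 'run'
  3 -> 'foo'

Decoded: "test foo run hello run run foo"


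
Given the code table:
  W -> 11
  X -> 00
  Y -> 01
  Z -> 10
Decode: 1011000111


Decoding:
10 -> Z
11 -> W
00 -> X
01 -> Y
11 -> W


Result: ZWXYW


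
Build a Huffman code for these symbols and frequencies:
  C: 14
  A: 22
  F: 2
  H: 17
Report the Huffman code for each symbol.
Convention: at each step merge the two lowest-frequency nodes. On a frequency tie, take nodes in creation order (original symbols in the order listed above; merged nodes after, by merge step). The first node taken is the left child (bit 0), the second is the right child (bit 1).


Huffman tree construction:
Step 1: Merge F(2) + C(14) = 16
Step 2: Merge (F+C)(16) + H(17) = 33
Step 3: Merge A(22) + ((F+C)+H)(33) = 55
Read each symbol's code off the tree from the root (left child = 0, right child = 1).

Codes:
  C: 101 (length 3)
  A: 0 (length 1)
  F: 100 (length 3)
  H: 11 (length 2)
Average code length: 104/55 = 1.8909 bits/symbol


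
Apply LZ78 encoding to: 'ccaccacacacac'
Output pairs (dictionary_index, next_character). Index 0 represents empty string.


LZ78 encoding steps:
Dictionary: {0: ''}
Step 1: w='' (idx 0), next='c' -> output (0, 'c'), add 'c' as idx 1
Step 2: w='c' (idx 1), next='a' -> output (1, 'a'), add 'ca' as idx 2
Step 3: w='c' (idx 1), next='c' -> output (1, 'c'), add 'cc' as idx 3
Step 4: w='' (idx 0), next='a' -> output (0, 'a'), add 'a' as idx 4
Step 5: w='ca' (idx 2), next='c' -> output (2, 'c'), add 'cac' as idx 5
Step 6: w='a' (idx 4), next='c' -> output (4, 'c'), add 'ac' as idx 6
Step 7: w='ac' (idx 6), end of input -> output (6, '')


Encoded: [(0, 'c'), (1, 'a'), (1, 'c'), (0, 'a'), (2, 'c'), (4, 'c'), (6, '')]


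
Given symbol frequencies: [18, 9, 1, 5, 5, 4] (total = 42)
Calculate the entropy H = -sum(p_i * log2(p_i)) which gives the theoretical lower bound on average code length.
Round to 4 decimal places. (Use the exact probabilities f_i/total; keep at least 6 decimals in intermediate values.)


Per-symbol terms -p_i * log2(p_i) with p_i = f_i/42:
  p = 18/42 = 0.428571: log2(p) = -1.222392, -p*log2(p) = 0.523882
  p = 9/42 = 0.214286: log2(p) = -2.222392, -p*log2(p) = 0.476227
  p = 1/42 = 0.023810: log2(p) = -5.392317, -p*log2(p) = 0.128389
  p = 5/42 = 0.119048: log2(p) = -3.070389, -p*log2(p) = 0.365523
  p = 5/42 = 0.119048: log2(p) = -3.070389, -p*log2(p) = 0.365523
  p = 4/42 = 0.095238: log2(p) = -3.392317, -p*log2(p) = 0.323078
H = 0.523882 + 0.476227 + 0.128389 + 0.365523 + 0.365523 + 0.323078 = 2.182622

H = 2.1826 bits/symbol


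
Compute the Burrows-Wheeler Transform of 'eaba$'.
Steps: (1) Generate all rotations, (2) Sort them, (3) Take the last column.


Rotations (sorted):
  0: $eaba -> last char: a
  1: a$eab -> last char: b
  2: aba$e -> last char: e
  3: ba$ea -> last char: a
  4: eaba$ -> last char: $


BWT = abea$


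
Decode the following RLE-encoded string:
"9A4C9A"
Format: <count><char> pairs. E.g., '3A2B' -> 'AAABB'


Expanding each <count><char> pair:
  9A -> 'AAAAAAAAA'
  4C -> 'CCCC'
  9A -> 'AAAAAAAAA'

Decoded = AAAAAAAAACCCCAAAAAAAAA


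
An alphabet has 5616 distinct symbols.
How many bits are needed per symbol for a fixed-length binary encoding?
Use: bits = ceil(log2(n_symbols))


log2(5616) = 12.4553
Bracket: 2^12 = 4096 < 5616 <= 2^13 = 8192
So ceil(log2(5616)) = 13

bits = ceil(log2(5616)) = ceil(12.4553) = 13 bits


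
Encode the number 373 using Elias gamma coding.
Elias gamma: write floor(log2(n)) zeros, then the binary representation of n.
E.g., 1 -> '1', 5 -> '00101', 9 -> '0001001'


num_bits = floor(log2(373)) + 1 = 9
leading_zeros = num_bits - 1 = 8
binary(373) = 101110101

Elias gamma(373) = '00000000' + '101110101' = 00000000101110101 (17 bits)


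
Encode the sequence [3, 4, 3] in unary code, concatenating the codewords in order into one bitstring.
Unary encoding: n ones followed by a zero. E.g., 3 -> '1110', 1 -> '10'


Encode each number as n ones followed by a terminating 0:
  3 -> 1110 (4 bits)
  4 -> 11110 (5 bits)
  3 -> 1110 (4 bits)
Total length = 4 + 5 + 4 = 13 bits.

Unary([3, 4, 3]) = 1110111101110 (13 bits)


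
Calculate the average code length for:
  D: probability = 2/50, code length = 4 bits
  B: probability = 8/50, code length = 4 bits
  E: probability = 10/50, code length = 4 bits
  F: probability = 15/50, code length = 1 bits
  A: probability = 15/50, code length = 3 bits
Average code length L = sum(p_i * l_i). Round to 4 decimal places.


Weighted contributions p_i * l_i:
  D: (2/50) * 4 = 8/50
  B: (8/50) * 4 = 32/50
  E: (10/50) * 4 = 40/50
  F: (15/50) * 1 = 15/50
  A: (15/50) * 3 = 45/50
Sum = (8 + 32 + 40 + 15 + 45)/50 = 140/50

L = 140/50 = 2.8000 bits/symbol


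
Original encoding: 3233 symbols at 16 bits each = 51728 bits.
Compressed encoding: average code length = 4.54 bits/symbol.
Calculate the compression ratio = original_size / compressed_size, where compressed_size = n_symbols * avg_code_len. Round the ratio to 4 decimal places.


original_size = n_symbols * orig_bits = 3233 * 16 = 51728 bits
compressed_size = n_symbols * avg_code_len = 3233 * 4.54 = 14677.82 bits
ratio = original_size / compressed_size = 51728 / 14677.82 = 3.5242

Compression ratio = 3.5242


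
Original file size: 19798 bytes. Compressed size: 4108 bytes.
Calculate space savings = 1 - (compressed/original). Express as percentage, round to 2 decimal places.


ratio = compressed/original = 4108/19798 = 0.207496
savings = 1 - ratio = 1 - 0.207496 = 0.792504
as a percentage: 0.792504 * 100 = 79.25%

Space savings = 1 - 4108/19798 = 79.25%


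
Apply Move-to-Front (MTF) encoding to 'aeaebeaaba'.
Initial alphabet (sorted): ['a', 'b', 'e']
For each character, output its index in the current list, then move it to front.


MTF encoding:
'a': index 0 in ['a', 'b', 'e'] -> ['a', 'b', 'e']
'e': index 2 in ['a', 'b', 'e'] -> ['e', 'a', 'b']
'a': index 1 in ['e', 'a', 'b'] -> ['a', 'e', 'b']
'e': index 1 in ['a', 'e', 'b'] -> ['e', 'a', 'b']
'b': index 2 in ['e', 'a', 'b'] -> ['b', 'e', 'a']
'e': index 1 in ['b', 'e', 'a'] -> ['e', 'b', 'a']
'a': index 2 in ['e', 'b', 'a'] -> ['a', 'e', 'b']
'a': index 0 in ['a', 'e', 'b'] -> ['a', 'e', 'b']
'b': index 2 in ['a', 'e', 'b'] -> ['b', 'a', 'e']
'a': index 1 in ['b', 'a', 'e'] -> ['a', 'b', 'e']


Output: [0, 2, 1, 1, 2, 1, 2, 0, 2, 1]


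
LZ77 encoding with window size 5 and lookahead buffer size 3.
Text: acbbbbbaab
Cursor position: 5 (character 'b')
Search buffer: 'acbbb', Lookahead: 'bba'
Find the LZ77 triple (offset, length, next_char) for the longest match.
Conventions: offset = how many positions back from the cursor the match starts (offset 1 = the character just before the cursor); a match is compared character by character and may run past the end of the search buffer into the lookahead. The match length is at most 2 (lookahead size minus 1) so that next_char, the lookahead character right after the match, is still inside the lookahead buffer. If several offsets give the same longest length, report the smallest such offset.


Try each offset into the search buffer:
  offset=1 (pos 4, char 'b'): match length 2
  offset=2 (pos 3, char 'b'): match length 2
  offset=3 (pos 2, char 'b'): match length 2
  offset=4 (pos 1, char 'c'): match length 0
  offset=5 (pos 0, char 'a'): match length 0
Longest match has length 2, found at offsets 1, 2, 3; take the smallest, offset 1.
next_char = character at position 5 + 2 = 7 -> 'a'

Best match: offset=1, length=2 (matching 'bb' starting at position 4)
LZ77 triple: (1, 2, 'a')


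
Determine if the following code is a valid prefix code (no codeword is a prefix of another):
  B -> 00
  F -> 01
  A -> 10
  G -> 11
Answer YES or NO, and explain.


Checking each pair (does one codeword prefix another?):
  B='00' vs F='01': no prefix
  B='00' vs A='10': no prefix
  B='00' vs G='11': no prefix
  F='01' vs B='00': no prefix
  F='01' vs A='10': no prefix
  F='01' vs G='11': no prefix
  A='10' vs B='00': no prefix
  A='10' vs F='01': no prefix
  A='10' vs G='11': no prefix
  G='11' vs B='00': no prefix
  G='11' vs F='01': no prefix
  G='11' vs A='10': no prefix
No violation found over all pairs.

YES -- this is a valid prefix code. No codeword is a prefix of any other codeword.


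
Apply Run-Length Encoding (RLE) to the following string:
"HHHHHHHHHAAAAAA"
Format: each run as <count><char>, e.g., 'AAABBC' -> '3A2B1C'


Scanning runs left to right:
  i=0: run of 'H' x 9 -> '9H'
  i=9: run of 'A' x 6 -> '6A'

RLE = 9H6A


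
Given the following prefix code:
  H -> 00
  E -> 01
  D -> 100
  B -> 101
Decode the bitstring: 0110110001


Decoding step by step:
Bits 01 -> E
Bits 101 -> B
Bits 100 -> D
Bits 01 -> E


Decoded message: EBDE


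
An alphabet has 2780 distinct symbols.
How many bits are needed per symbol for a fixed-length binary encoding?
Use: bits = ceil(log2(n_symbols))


log2(2780) = 11.4409
Bracket: 2^11 = 2048 < 2780 <= 2^12 = 4096
So ceil(log2(2780)) = 12

bits = ceil(log2(2780)) = ceil(11.4409) = 12 bits


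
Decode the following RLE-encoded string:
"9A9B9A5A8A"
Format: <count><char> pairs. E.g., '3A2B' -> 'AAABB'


Expanding each <count><char> pair:
  9A -> 'AAAAAAAAA'
  9B -> 'BBBBBBBBB'
  9A -> 'AAAAAAAAA'
  5A -> 'AAAAA'
  8A -> 'AAAAAAAA'

Decoded = AAAAAAAAABBBBBBBBBAAAAAAAAAAAAAAAAAAAAAA


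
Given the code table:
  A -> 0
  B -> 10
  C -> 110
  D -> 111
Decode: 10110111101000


Decoding:
10 -> B
110 -> C
111 -> D
10 -> B
10 -> B
0 -> A
0 -> A


Result: BCDBBAA


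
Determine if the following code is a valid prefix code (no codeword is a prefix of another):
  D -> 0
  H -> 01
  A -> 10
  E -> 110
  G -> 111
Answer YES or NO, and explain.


Checking each pair (does one codeword prefix another?):
  D='0' vs H='01': prefix -- VIOLATION

NO -- this is NOT a valid prefix code. D (0) is a prefix of H (01).


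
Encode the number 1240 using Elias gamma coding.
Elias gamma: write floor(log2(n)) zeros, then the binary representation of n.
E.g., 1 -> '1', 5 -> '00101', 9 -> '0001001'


num_bits = floor(log2(1240)) + 1 = 11
leading_zeros = num_bits - 1 = 10
binary(1240) = 10011011000

Elias gamma(1240) = '0000000000' + '10011011000' = 000000000010011011000 (21 bits)


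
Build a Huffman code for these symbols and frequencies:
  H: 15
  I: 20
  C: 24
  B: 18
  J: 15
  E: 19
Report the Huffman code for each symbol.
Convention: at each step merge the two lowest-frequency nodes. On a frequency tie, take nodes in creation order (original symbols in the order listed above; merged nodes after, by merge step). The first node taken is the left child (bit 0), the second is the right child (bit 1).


Huffman tree construction:
Step 1: Merge H(15) + J(15) = 30
Step 2: Merge B(18) + E(19) = 37
Step 3: Merge I(20) + C(24) = 44
Step 4: Merge (H+J)(30) + (B+E)(37) = 67
Step 5: Merge (I+C)(44) + ((H+J)+(B+E))(67) = 111
Read each symbol's code off the tree from the root (left child = 0, right child = 1).

Codes:
  H: 100 (length 3)
  I: 00 (length 2)
  C: 01 (length 2)
  B: 110 (length 3)
  J: 101 (length 3)
  E: 111 (length 3)
Average code length: 289/111 = 2.6036 bits/symbol


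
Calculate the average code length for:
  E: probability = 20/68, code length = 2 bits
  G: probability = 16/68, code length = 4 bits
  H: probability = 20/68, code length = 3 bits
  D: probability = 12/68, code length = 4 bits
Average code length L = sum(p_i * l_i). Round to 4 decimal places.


Weighted contributions p_i * l_i:
  E: (20/68) * 2 = 40/68
  G: (16/68) * 4 = 64/68
  H: (20/68) * 3 = 60/68
  D: (12/68) * 4 = 48/68
Sum = (40 + 64 + 60 + 48)/68 = 212/68

L = 212/68 = 3.1176 bits/symbol


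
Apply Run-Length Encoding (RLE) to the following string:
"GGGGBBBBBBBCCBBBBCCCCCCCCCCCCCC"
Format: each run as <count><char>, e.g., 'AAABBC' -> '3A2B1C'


Scanning runs left to right:
  i=0: run of 'G' x 4 -> '4G'
  i=4: run of 'B' x 7 -> '7B'
  i=11: run of 'C' x 2 -> '2C'
  i=13: run of 'B' x 4 -> '4B'
  i=17: run of 'C' x 14 -> '14C'

RLE = 4G7B2C4B14C


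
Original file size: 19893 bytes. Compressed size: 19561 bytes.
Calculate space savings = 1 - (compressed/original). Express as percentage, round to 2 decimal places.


ratio = compressed/original = 19561/19893 = 0.983311
savings = 1 - ratio = 1 - 0.983311 = 0.016689
as a percentage: 0.016689 * 100 = 1.67%

Space savings = 1 - 19561/19893 = 1.67%


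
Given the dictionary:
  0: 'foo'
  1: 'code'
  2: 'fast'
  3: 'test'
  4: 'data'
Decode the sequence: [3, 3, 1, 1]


Look up each index in the dictionary:
  3 -> 'test'
  3 -> 'test'
  1 -> 'code'
  1 -> 'code'

Decoded: "test test code code"


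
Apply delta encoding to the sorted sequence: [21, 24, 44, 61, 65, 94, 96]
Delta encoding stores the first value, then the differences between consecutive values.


First value: 21
Deltas:
  24 - 21 = 3
  44 - 24 = 20
  61 - 44 = 17
  65 - 61 = 4
  94 - 65 = 29
  96 - 94 = 2


Delta encoded: [21, 3, 20, 17, 4, 29, 2]


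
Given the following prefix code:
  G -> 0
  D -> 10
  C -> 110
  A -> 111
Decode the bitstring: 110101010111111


Decoding step by step:
Bits 110 -> C
Bits 10 -> D
Bits 10 -> D
Bits 10 -> D
Bits 111 -> A
Bits 111 -> A


Decoded message: CDDDAA


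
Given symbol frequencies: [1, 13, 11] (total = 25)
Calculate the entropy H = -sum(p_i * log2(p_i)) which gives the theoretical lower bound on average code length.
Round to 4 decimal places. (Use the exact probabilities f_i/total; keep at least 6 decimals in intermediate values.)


Per-symbol terms -p_i * log2(p_i) with p_i = f_i/25:
  p = 1/25 = 0.040000: log2(p) = -4.643856, -p*log2(p) = 0.185754
  p = 13/25 = 0.520000: log2(p) = -0.943416, -p*log2(p) = 0.490577
  p = 11/25 = 0.440000: log2(p) = -1.184425, -p*log2(p) = 0.521147
H = 0.185754 + 0.490577 + 0.521147 = 1.197478

H = 1.1975 bits/symbol


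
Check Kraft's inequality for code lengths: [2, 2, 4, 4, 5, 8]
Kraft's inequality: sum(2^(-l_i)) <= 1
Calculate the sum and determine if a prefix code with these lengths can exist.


Sum = 2^(-2) + 2^(-2) + 2^(-4) + 2^(-4) + 2^(-5) + 2^(-8)
    = 0.25 + 0.25 + 0.0625 + 0.0625 + 0.03125 + 0.00390625
    = 169/256 = 0.66015625
Since 0.66015625 <= 1, Kraft's inequality IS satisfied.
A prefix code with these lengths CAN exist.

Kraft sum = 0.66015625. Satisfied.


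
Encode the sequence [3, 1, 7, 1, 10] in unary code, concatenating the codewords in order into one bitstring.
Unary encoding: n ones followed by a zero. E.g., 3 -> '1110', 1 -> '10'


Encode each number as n ones followed by a terminating 0:
  3 -> 1110 (4 bits)
  1 -> 10 (2 bits)
  7 -> 11111110 (8 bits)
  1 -> 10 (2 bits)
  10 -> 11111111110 (11 bits)
Total length = 4 + 2 + 8 + 2 + 11 = 27 bits.

Unary([3, 1, 7, 1, 10]) = 111010111111101011111111110 (27 bits)


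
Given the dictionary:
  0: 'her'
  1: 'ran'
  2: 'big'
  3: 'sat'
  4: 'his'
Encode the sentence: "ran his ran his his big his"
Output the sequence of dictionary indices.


Look up each word in the dictionary:
  'ran' -> 1
  'his' -> 4
  'ran' -> 1
  'his' -> 4
  'his' -> 4
  'big' -> 2
  'his' -> 4

Encoded: [1, 4, 1, 4, 4, 2, 4]


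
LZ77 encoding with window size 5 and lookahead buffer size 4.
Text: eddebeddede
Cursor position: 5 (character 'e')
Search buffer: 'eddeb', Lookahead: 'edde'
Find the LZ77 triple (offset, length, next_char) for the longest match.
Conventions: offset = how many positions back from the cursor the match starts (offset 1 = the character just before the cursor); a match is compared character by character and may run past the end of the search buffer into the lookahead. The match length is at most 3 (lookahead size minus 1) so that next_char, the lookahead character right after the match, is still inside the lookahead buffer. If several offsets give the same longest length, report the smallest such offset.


Try each offset into the search buffer:
  offset=1 (pos 4, char 'b'): match length 0
  offset=2 (pos 3, char 'e'): match length 1
  offset=3 (pos 2, char 'd'): match length 0
  offset=4 (pos 1, char 'd'): match length 0
  offset=5 (pos 0, char 'e'): match length 3
Longest match has length 3 at offset 5.
next_char = character at position 5 + 3 = 8 -> 'e'

Best match: offset=5, length=3 (matching 'edd' starting at position 0)
LZ77 triple: (5, 3, 'e')


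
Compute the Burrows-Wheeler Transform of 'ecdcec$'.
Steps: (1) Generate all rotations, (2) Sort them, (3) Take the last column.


Rotations (sorted):
  0: $ecdcec -> last char: c
  1: c$ecdce -> last char: e
  2: cdcec$e -> last char: e
  3: cec$ecd -> last char: d
  4: dcec$ec -> last char: c
  5: ec$ecdc -> last char: c
  6: ecdcec$ -> last char: $


BWT = ceedcc$


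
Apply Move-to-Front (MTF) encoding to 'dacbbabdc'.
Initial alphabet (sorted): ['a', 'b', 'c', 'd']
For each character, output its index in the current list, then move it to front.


MTF encoding:
'd': index 3 in ['a', 'b', 'c', 'd'] -> ['d', 'a', 'b', 'c']
'a': index 1 in ['d', 'a', 'b', 'c'] -> ['a', 'd', 'b', 'c']
'c': index 3 in ['a', 'd', 'b', 'c'] -> ['c', 'a', 'd', 'b']
'b': index 3 in ['c', 'a', 'd', 'b'] -> ['b', 'c', 'a', 'd']
'b': index 0 in ['b', 'c', 'a', 'd'] -> ['b', 'c', 'a', 'd']
'a': index 2 in ['b', 'c', 'a', 'd'] -> ['a', 'b', 'c', 'd']
'b': index 1 in ['a', 'b', 'c', 'd'] -> ['b', 'a', 'c', 'd']
'd': index 3 in ['b', 'a', 'c', 'd'] -> ['d', 'b', 'a', 'c']
'c': index 3 in ['d', 'b', 'a', 'c'] -> ['c', 'd', 'b', 'a']


Output: [3, 1, 3, 3, 0, 2, 1, 3, 3]


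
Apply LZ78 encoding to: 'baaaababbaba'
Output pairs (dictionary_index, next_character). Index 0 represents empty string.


LZ78 encoding steps:
Dictionary: {0: ''}
Step 1: w='' (idx 0), next='b' -> output (0, 'b'), add 'b' as idx 1
Step 2: w='' (idx 0), next='a' -> output (0, 'a'), add 'a' as idx 2
Step 3: w='a' (idx 2), next='a' -> output (2, 'a'), add 'aa' as idx 3
Step 4: w='a' (idx 2), next='b' -> output (2, 'b'), add 'ab' as idx 4
Step 5: w='ab' (idx 4), next='b' -> output (4, 'b'), add 'abb' as idx 5
Step 6: w='ab' (idx 4), next='a' -> output (4, 'a'), add 'aba' as idx 6


Encoded: [(0, 'b'), (0, 'a'), (2, 'a'), (2, 'b'), (4, 'b'), (4, 'a')]


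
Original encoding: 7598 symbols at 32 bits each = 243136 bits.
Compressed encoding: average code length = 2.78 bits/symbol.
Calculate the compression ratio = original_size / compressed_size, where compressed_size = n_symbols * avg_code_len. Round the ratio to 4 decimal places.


original_size = n_symbols * orig_bits = 7598 * 32 = 243136 bits
compressed_size = n_symbols * avg_code_len = 7598 * 2.78 = 21122.44 bits
ratio = original_size / compressed_size = 243136 / 21122.44 = 11.5108

Compression ratio = 11.5108


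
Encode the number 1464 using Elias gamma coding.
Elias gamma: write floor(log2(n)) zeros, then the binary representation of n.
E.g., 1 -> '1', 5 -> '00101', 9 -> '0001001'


num_bits = floor(log2(1464)) + 1 = 11
leading_zeros = num_bits - 1 = 10
binary(1464) = 10110111000

Elias gamma(1464) = '0000000000' + '10110111000' = 000000000010110111000 (21 bits)


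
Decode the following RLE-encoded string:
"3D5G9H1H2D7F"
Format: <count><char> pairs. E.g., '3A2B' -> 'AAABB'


Expanding each <count><char> pair:
  3D -> 'DDD'
  5G -> 'GGGGG'
  9H -> 'HHHHHHHHH'
  1H -> 'H'
  2D -> 'DD'
  7F -> 'FFFFFFF'

Decoded = DDDGGGGGHHHHHHHHHHDDFFFFFFF


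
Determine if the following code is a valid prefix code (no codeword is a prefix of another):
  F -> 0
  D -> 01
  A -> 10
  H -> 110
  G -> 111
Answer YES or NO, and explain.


Checking each pair (does one codeword prefix another?):
  F='0' vs D='01': prefix -- VIOLATION

NO -- this is NOT a valid prefix code. F (0) is a prefix of D (01).


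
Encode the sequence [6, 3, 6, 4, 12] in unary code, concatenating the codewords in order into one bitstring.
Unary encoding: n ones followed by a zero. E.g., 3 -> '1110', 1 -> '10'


Encode each number as n ones followed by a terminating 0:
  6 -> 1111110 (7 bits)
  3 -> 1110 (4 bits)
  6 -> 1111110 (7 bits)
  4 -> 11110 (5 bits)
  12 -> 1111111111110 (13 bits)
Total length = 7 + 4 + 7 + 5 + 13 = 36 bits.

Unary([6, 3, 6, 4, 12]) = 111111011101111110111101111111111110 (36 bits)


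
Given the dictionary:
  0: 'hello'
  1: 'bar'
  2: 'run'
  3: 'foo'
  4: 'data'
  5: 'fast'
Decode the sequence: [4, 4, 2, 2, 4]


Look up each index in the dictionary:
  4 -> 'data'
  4 -> 'data'
  2 -> 'run'
  2 -> 'run'
  4 -> 'data'

Decoded: "data data run run data"


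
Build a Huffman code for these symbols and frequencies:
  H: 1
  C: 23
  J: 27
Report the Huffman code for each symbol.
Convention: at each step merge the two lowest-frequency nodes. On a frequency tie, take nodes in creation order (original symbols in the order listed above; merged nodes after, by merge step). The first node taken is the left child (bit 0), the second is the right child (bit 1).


Huffman tree construction:
Step 1: Merge H(1) + C(23) = 24
Step 2: Merge (H+C)(24) + J(27) = 51
Read each symbol's code off the tree from the root (left child = 0, right child = 1).

Codes:
  H: 00 (length 2)
  C: 01 (length 2)
  J: 1 (length 1)
Average code length: 75/51 = 1.4706 bits/symbol


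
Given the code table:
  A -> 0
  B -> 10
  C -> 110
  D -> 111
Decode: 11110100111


Decoding:
111 -> D
10 -> B
10 -> B
0 -> A
111 -> D


Result: DBBAD


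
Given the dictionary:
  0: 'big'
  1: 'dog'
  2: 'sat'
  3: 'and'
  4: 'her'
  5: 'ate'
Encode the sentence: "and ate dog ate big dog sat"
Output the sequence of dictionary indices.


Look up each word in the dictionary:
  'and' -> 3
  'ate' -> 5
  'dog' -> 1
  'ate' -> 5
  'big' -> 0
  'dog' -> 1
  'sat' -> 2

Encoded: [3, 5, 1, 5, 0, 1, 2]


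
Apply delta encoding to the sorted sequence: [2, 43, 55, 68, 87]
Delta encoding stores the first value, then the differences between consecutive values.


First value: 2
Deltas:
  43 - 2 = 41
  55 - 43 = 12
  68 - 55 = 13
  87 - 68 = 19


Delta encoded: [2, 41, 12, 13, 19]


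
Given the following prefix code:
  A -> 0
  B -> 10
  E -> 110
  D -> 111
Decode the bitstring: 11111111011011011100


Decoding step by step:
Bits 111 -> D
Bits 111 -> D
Bits 110 -> E
Bits 110 -> E
Bits 110 -> E
Bits 111 -> D
Bits 0 -> A
Bits 0 -> A


Decoded message: DDEEEDAA


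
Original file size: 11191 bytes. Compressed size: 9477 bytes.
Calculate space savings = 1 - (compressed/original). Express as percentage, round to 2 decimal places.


ratio = compressed/original = 9477/11191 = 0.846841
savings = 1 - ratio = 1 - 0.846841 = 0.153159
as a percentage: 0.153159 * 100 = 15.32%

Space savings = 1 - 9477/11191 = 15.32%


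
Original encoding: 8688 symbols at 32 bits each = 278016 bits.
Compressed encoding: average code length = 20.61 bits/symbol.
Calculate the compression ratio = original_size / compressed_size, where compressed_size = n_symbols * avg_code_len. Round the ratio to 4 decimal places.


original_size = n_symbols * orig_bits = 8688 * 32 = 278016 bits
compressed_size = n_symbols * avg_code_len = 8688 * 20.61 = 179059.68 bits
ratio = original_size / compressed_size = 278016 / 179059.68 = 1.5526

Compression ratio = 1.5526


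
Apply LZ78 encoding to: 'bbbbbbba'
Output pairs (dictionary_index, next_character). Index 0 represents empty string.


LZ78 encoding steps:
Dictionary: {0: ''}
Step 1: w='' (idx 0), next='b' -> output (0, 'b'), add 'b' as idx 1
Step 2: w='b' (idx 1), next='b' -> output (1, 'b'), add 'bb' as idx 2
Step 3: w='bb' (idx 2), next='b' -> output (2, 'b'), add 'bbb' as idx 3
Step 4: w='b' (idx 1), next='a' -> output (1, 'a'), add 'ba' as idx 4


Encoded: [(0, 'b'), (1, 'b'), (2, 'b'), (1, 'a')]


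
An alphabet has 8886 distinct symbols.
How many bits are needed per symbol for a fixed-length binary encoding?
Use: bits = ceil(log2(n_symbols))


log2(8886) = 13.1173
Bracket: 2^13 = 8192 < 8886 <= 2^14 = 16384
So ceil(log2(8886)) = 14

bits = ceil(log2(8886)) = ceil(13.1173) = 14 bits


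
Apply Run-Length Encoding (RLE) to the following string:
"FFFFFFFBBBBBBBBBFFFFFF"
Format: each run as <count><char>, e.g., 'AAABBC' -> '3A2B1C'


Scanning runs left to right:
  i=0: run of 'F' x 7 -> '7F'
  i=7: run of 'B' x 9 -> '9B'
  i=16: run of 'F' x 6 -> '6F'

RLE = 7F9B6F


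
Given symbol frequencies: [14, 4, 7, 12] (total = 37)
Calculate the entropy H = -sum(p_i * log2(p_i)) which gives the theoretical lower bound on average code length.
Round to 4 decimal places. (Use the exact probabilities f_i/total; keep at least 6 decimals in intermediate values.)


Per-symbol terms -p_i * log2(p_i) with p_i = f_i/37:
  p = 14/37 = 0.378378: log2(p) = -1.402098, -p*log2(p) = 0.530524
  p = 4/37 = 0.108108: log2(p) = -3.209453, -p*log2(p) = 0.346968
  p = 7/37 = 0.189189: log2(p) = -2.402098, -p*log2(p) = 0.454451
  p = 12/37 = 0.324324: log2(p) = -1.624491, -p*log2(p) = 0.526862
H = 0.530524 + 0.346968 + 0.454451 + 0.526862 = 1.858805

H = 1.8588 bits/symbol


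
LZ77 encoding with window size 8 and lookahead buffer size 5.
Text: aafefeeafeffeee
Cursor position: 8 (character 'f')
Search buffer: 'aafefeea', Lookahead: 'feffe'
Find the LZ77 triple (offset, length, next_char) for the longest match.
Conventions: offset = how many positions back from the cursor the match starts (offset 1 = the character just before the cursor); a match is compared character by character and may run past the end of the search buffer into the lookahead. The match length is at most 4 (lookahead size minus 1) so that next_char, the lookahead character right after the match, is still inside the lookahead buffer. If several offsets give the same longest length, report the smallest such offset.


Try each offset into the search buffer:
  offset=1 (pos 7, char 'a'): match length 0
  offset=2 (pos 6, char 'e'): match length 0
  offset=3 (pos 5, char 'e'): match length 0
  offset=4 (pos 4, char 'f'): match length 2
  offset=5 (pos 3, char 'e'): match length 0
  offset=6 (pos 2, char 'f'): match length 3
  offset=7 (pos 1, char 'a'): match length 0
  offset=8 (pos 0, char 'a'): match length 0
Longest match has length 3 at offset 6.
next_char = character at position 8 + 3 = 11 -> 'f'

Best match: offset=6, length=3 (matching 'fef' starting at position 2)
LZ77 triple: (6, 3, 'f')


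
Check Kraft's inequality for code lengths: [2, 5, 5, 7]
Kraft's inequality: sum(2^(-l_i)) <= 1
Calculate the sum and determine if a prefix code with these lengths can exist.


Sum = 2^(-2) + 2^(-5) + 2^(-5) + 2^(-7)
    = 0.25 + 0.03125 + 0.03125 + 0.0078125
    = 41/128 = 0.3203125
Since 0.3203125 <= 1, Kraft's inequality IS satisfied.
A prefix code with these lengths CAN exist.

Kraft sum = 0.3203125. Satisfied.


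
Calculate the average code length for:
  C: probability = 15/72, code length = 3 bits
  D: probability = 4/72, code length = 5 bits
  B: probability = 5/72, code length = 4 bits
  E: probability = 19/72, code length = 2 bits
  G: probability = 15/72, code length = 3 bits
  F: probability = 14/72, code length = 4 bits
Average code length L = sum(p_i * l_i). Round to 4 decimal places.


Weighted contributions p_i * l_i:
  C: (15/72) * 3 = 45/72
  D: (4/72) * 5 = 20/72
  B: (5/72) * 4 = 20/72
  E: (19/72) * 2 = 38/72
  G: (15/72) * 3 = 45/72
  F: (14/72) * 4 = 56/72
Sum = (45 + 20 + 20 + 38 + 45 + 56)/72 = 224/72

L = 224/72 = 3.1111 bits/symbol


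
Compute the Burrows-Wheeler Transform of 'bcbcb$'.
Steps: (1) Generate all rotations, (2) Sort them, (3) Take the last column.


Rotations (sorted):
  0: $bcbcb -> last char: b
  1: b$bcbc -> last char: c
  2: bcb$bc -> last char: c
  3: bcbcb$ -> last char: $
  4: cb$bcb -> last char: b
  5: cbcb$b -> last char: b


BWT = bcc$bb


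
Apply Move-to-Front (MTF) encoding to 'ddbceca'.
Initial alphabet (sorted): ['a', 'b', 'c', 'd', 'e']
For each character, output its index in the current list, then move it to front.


MTF encoding:
'd': index 3 in ['a', 'b', 'c', 'd', 'e'] -> ['d', 'a', 'b', 'c', 'e']
'd': index 0 in ['d', 'a', 'b', 'c', 'e'] -> ['d', 'a', 'b', 'c', 'e']
'b': index 2 in ['d', 'a', 'b', 'c', 'e'] -> ['b', 'd', 'a', 'c', 'e']
'c': index 3 in ['b', 'd', 'a', 'c', 'e'] -> ['c', 'b', 'd', 'a', 'e']
'e': index 4 in ['c', 'b', 'd', 'a', 'e'] -> ['e', 'c', 'b', 'd', 'a']
'c': index 1 in ['e', 'c', 'b', 'd', 'a'] -> ['c', 'e', 'b', 'd', 'a']
'a': index 4 in ['c', 'e', 'b', 'd', 'a'] -> ['a', 'c', 'e', 'b', 'd']


Output: [3, 0, 2, 3, 4, 1, 4]


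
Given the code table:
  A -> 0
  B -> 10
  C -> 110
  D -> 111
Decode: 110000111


Decoding:
110 -> C
0 -> A
0 -> A
0 -> A
111 -> D


Result: CAAAD


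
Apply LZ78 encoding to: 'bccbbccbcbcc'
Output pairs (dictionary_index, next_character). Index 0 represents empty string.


LZ78 encoding steps:
Dictionary: {0: ''}
Step 1: w='' (idx 0), next='b' -> output (0, 'b'), add 'b' as idx 1
Step 2: w='' (idx 0), next='c' -> output (0, 'c'), add 'c' as idx 2
Step 3: w='c' (idx 2), next='b' -> output (2, 'b'), add 'cb' as idx 3
Step 4: w='b' (idx 1), next='c' -> output (1, 'c'), add 'bc' as idx 4
Step 5: w='cb' (idx 3), next='c' -> output (3, 'c'), add 'cbc' as idx 5
Step 6: w='bc' (idx 4), next='c' -> output (4, 'c'), add 'bcc' as idx 6


Encoded: [(0, 'b'), (0, 'c'), (2, 'b'), (1, 'c'), (3, 'c'), (4, 'c')]
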